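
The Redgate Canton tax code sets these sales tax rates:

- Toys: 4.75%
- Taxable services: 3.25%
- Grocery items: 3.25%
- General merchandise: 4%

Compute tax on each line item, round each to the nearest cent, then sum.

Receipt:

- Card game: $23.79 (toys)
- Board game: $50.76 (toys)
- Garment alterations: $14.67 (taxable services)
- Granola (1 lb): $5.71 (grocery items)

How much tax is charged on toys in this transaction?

$3.54

Card game $23.79: toys → 4.75% → $1.13
Board game $50.76: toys → 4.75% → $2.41
Tax on toys = $1.13 + $2.41 = $3.54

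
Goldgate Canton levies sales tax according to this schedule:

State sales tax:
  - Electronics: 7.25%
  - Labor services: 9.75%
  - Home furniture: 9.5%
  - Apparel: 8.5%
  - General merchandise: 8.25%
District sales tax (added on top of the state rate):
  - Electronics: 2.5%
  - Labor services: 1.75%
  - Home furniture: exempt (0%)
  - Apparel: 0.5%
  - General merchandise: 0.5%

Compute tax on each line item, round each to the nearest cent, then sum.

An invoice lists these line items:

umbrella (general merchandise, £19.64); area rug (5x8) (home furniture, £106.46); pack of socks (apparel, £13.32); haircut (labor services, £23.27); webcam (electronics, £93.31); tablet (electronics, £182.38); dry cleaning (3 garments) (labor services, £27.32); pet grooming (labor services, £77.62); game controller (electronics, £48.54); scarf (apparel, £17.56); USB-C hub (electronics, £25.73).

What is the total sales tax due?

Umbrella £19.64: general merchandise → 8.25% + 0.5% district = 8.75% → £1.72
Area rug (5x8) £106.46: home furniture → 9.5% + 0% district = 9.5% → £10.11
Pack of socks £13.32: apparel → 8.5% + 0.5% district = 9% → £1.20
Haircut £23.27: labor services → 9.75% + 1.75% district = 11.5% → £2.68
Webcam £93.31: electronics → 7.25% + 2.5% district = 9.75% → £9.10
Tablet £182.38: electronics → 7.25% + 2.5% district = 9.75% → £17.78
Dry cleaning (3 garments) £27.32: labor services → 9.75% + 1.75% district = 11.5% → £3.14
Pet grooming £77.62: labor services → 9.75% + 1.75% district = 11.5% → £8.93
Game controller £48.54: electronics → 7.25% + 2.5% district = 9.75% → £4.73
Scarf £17.56: apparel → 8.5% + 0.5% district = 9% → £1.58
USB-C hub £25.73: electronics → 7.25% + 2.5% district = 9.75% → £2.51
Total tax = £1.72 + £10.11 + £1.20 + £2.68 + £9.10 + £17.78 + £3.14 + £8.93 + £4.73 + £1.58 + £2.51 = £63.48

£63.48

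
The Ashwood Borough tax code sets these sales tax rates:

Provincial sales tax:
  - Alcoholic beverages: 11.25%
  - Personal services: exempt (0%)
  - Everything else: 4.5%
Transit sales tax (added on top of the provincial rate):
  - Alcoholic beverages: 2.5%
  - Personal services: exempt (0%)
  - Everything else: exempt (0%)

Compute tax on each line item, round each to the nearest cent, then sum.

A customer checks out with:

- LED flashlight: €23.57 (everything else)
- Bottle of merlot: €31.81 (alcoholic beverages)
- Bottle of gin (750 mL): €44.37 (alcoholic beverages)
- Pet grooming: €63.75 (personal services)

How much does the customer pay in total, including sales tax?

€175.03

LED flashlight €23.57: everything else → 4.5% + 0% transit = 4.5% → €1.06
Bottle of merlot €31.81: alcoholic beverages → 11.25% + 2.5% transit = 13.75% → €4.37
Bottle of gin (750 mL) €44.37: alcoholic beverages → 11.25% + 2.5% transit = 13.75% → €6.10
Pet grooming €63.75: personal services → 0% + 0% transit = 0% → €0.00
Subtotal = €163.50; tax = €11.53; total due = €175.03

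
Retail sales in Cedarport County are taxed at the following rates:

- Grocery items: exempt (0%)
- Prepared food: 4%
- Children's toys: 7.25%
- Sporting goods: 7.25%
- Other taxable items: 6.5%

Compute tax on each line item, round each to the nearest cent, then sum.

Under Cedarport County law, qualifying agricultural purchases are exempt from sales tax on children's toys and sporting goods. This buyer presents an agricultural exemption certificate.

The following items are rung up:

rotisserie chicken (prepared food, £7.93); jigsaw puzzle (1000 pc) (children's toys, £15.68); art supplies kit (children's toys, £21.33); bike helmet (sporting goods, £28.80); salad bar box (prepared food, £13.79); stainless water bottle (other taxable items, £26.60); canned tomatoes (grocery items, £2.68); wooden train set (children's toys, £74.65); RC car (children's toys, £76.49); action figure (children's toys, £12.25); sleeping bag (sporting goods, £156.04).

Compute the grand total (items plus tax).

£438.84

Rotisserie chicken £7.93: prepared food → 4% → £0.32
Jigsaw puzzle (1000 pc) £15.68: children's toys, buyer-exempt → 0% → £0.00
Art supplies kit £21.33: children's toys, buyer-exempt → 0% → £0.00
Bike helmet £28.80: sporting goods, buyer-exempt → 0% → £0.00
Salad bar box £13.79: prepared food → 4% → £0.55
Stainless water bottle £26.60: other taxable items → 6.5% → £1.73
Canned tomatoes £2.68: grocery items → 0% → £0.00
Wooden train set £74.65: children's toys, buyer-exempt → 0% → £0.00
RC car £76.49: children's toys, buyer-exempt → 0% → £0.00
Action figure £12.25: children's toys, buyer-exempt → 0% → £0.00
Sleeping bag £156.04: sporting goods, buyer-exempt → 0% → £0.00
Subtotal = £436.24; tax = £2.60; total due = £438.84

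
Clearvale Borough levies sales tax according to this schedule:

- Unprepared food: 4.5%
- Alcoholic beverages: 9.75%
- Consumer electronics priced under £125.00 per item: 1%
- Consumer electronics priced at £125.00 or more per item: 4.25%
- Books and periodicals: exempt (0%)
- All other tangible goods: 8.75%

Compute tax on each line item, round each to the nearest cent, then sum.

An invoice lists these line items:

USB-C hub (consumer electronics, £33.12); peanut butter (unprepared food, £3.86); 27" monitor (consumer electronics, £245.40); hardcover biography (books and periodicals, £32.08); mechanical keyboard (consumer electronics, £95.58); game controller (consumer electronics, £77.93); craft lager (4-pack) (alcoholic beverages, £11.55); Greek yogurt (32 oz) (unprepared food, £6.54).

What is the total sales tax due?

£14.09

USB-C hub £33.12: consumer electronics, under £125.00 → 1% → £0.33
Peanut butter £3.86: unprepared food → 4.5% → £0.17
27" monitor £245.40: consumer electronics, £125.00 or more → 4.25% → £10.43
Hardcover biography £32.08: books and periodicals → 0% → £0.00
Mechanical keyboard £95.58: consumer electronics, under £125.00 → 1% → £0.96
Game controller £77.93: consumer electronics, under £125.00 → 1% → £0.78
Craft lager (4-pack) £11.55: alcoholic beverages → 9.75% → £1.13
Greek yogurt (32 oz) £6.54: unprepared food → 4.5% → £0.29
Total tax = £0.33 + £0.17 + £10.43 + £0.96 + £0.78 + £1.13 + £0.29 = £14.09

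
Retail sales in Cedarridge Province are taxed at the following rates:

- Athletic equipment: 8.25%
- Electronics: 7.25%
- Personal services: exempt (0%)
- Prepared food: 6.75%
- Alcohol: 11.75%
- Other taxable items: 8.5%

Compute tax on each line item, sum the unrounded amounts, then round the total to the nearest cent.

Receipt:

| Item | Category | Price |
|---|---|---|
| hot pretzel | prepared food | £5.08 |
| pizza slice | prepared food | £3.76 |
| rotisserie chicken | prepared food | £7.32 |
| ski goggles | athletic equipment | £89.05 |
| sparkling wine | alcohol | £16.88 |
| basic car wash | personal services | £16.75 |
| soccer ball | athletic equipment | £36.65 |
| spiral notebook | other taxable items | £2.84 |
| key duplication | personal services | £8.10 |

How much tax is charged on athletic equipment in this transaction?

Ski goggles £89.05: athletic equipment → 8.25% → £7.346625
Soccer ball £36.65: athletic equipment → 8.25% → £3.023625
Tax on athletic equipment: unrounded sum = £10.37025 → £10.37

£10.37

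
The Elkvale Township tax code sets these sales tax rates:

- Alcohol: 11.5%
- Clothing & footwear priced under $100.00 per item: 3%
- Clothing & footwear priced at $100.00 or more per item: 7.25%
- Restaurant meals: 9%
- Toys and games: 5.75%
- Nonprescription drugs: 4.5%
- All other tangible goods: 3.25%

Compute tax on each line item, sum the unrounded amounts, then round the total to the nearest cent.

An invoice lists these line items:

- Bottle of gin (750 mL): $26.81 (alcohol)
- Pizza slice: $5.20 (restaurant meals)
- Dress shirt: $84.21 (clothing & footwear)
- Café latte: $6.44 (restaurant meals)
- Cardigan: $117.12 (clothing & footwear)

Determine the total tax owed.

Bottle of gin (750 mL) $26.81: alcohol → 11.5% → $3.08315
Pizza slice $5.20: restaurant meals → 9% → $0.468
Dress shirt $84.21: clothing & footwear, under $100.00 → 3% → $2.5263
Café latte $6.44: restaurant meals → 9% → $0.5796
Cardigan $117.12: clothing & footwear, $100.00 or more → 7.25% → $8.4912
Unrounded tax sum = $15.14825 → $15.15

$15.15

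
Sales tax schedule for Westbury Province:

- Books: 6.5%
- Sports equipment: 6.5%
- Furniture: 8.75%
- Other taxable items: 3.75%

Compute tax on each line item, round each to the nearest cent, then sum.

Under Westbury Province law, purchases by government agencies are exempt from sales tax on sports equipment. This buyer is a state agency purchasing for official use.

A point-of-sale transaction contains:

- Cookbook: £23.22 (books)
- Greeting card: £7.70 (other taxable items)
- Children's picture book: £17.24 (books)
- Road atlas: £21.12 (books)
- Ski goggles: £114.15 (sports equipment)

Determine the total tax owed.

Cookbook £23.22: books → 6.5% → £1.51
Greeting card £7.70: other taxable items → 3.75% → £0.29
Children's picture book £17.24: books → 6.5% → £1.12
Road atlas £21.12: books → 6.5% → £1.37
Ski goggles £114.15: sports equipment, buyer-exempt → 0% → £0.00
Total tax = £1.51 + £0.29 + £1.12 + £1.37 = £4.29

£4.29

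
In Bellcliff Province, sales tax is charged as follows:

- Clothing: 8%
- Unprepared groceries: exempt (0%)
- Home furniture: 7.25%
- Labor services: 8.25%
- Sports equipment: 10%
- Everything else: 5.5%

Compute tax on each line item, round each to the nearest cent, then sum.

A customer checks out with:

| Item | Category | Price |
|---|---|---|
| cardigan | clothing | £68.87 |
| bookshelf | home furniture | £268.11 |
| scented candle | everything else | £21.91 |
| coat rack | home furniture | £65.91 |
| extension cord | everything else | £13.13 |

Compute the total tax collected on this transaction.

£31.66

Cardigan £68.87: clothing → 8% → £5.51
Bookshelf £268.11: home furniture → 7.25% → £19.44
Scented candle £21.91: everything else → 5.5% → £1.21
Coat rack £65.91: home furniture → 7.25% → £4.78
Extension cord £13.13: everything else → 5.5% → £0.72
Total tax = £5.51 + £19.44 + £1.21 + £4.78 + £0.72 = £31.66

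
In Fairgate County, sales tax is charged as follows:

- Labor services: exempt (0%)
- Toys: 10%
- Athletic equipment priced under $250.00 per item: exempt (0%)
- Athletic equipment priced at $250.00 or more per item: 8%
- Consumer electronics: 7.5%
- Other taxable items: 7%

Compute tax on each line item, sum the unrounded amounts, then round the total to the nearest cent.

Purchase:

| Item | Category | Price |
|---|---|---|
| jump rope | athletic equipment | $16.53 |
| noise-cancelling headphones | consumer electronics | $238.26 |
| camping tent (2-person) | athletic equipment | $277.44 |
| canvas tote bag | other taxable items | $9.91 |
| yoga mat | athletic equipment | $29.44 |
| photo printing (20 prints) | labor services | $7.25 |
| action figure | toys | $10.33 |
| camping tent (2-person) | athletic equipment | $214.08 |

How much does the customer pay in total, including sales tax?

Jump rope $16.53: athletic equipment, under $250.00 → 0% → $0.00
Noise-cancelling headphones $238.26: consumer electronics → 7.5% → $17.8695
Camping tent (2-person) $277.44: athletic equipment, $250.00 or more → 8% → $22.1952
Canvas tote bag $9.91: other taxable items → 7% → $0.6937
Yoga mat $29.44: athletic equipment, under $250.00 → 0% → $0.00
Photo printing (20 prints) $7.25: labor services → 0% → $0.00
Action figure $10.33: toys → 10% → $1.033
Camping tent (2-person) $214.08: athletic equipment, under $250.00 → 0% → $0.00
Subtotal = $803.24; unrounded tax = $41.7914 → $41.79; total due = $845.03

$845.03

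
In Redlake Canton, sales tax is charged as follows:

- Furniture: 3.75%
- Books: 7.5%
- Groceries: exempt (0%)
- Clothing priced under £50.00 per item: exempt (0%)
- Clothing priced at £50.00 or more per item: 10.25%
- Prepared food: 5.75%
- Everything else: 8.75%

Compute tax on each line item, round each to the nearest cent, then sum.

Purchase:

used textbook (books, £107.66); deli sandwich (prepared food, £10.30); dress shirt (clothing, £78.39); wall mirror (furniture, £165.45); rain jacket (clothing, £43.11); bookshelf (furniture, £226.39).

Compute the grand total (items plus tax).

£662.68

Used textbook £107.66: books → 7.5% → £8.07
Deli sandwich £10.30: prepared food → 5.75% → £0.59
Dress shirt £78.39: clothing, £50.00 or more → 10.25% → £8.03
Wall mirror £165.45: furniture → 3.75% → £6.20
Rain jacket £43.11: clothing, under £50.00 → 0% → £0.00
Bookshelf £226.39: furniture → 3.75% → £8.49
Subtotal = £631.30; tax = £31.38; total due = £662.68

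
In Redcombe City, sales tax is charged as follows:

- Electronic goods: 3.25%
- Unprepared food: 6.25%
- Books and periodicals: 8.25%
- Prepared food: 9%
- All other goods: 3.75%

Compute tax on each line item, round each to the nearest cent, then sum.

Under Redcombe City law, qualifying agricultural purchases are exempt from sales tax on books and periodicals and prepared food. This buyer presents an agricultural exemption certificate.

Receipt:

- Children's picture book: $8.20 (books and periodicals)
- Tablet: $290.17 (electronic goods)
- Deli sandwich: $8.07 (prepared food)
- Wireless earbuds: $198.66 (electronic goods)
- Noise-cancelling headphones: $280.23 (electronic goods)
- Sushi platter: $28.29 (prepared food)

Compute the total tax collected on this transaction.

Children's picture book $8.20: books and periodicals, buyer-exempt → 0% → $0.00
Tablet $290.17: electronic goods → 3.25% → $9.43
Deli sandwich $8.07: prepared food, buyer-exempt → 0% → $0.00
Wireless earbuds $198.66: electronic goods → 3.25% → $6.46
Noise-cancelling headphones $280.23: electronic goods → 3.25% → $9.11
Sushi platter $28.29: prepared food, buyer-exempt → 0% → $0.00
Total tax = $9.43 + $6.46 + $9.11 = $25.00

$25.00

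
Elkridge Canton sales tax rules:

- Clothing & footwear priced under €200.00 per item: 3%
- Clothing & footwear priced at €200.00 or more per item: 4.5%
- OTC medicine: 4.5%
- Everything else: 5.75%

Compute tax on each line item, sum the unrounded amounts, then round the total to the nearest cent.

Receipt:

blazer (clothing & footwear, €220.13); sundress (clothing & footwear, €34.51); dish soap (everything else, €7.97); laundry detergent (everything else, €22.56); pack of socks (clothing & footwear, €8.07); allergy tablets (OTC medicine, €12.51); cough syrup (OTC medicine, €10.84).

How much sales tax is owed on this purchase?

Blazer €220.13: clothing & footwear, €200.00 or more → 4.5% → €9.90585
Sundress €34.51: clothing & footwear, under €200.00 → 3% → €1.0353
Dish soap €7.97: everything else → 5.75% → €0.458275
Laundry detergent €22.56: everything else → 5.75% → €1.2972
Pack of socks €8.07: clothing & footwear, under €200.00 → 3% → €0.2421
Allergy tablets €12.51: OTC medicine → 4.5% → €0.56295
Cough syrup €10.84: OTC medicine → 4.5% → €0.4878
Unrounded tax sum = €13.989475 → €13.99

€13.99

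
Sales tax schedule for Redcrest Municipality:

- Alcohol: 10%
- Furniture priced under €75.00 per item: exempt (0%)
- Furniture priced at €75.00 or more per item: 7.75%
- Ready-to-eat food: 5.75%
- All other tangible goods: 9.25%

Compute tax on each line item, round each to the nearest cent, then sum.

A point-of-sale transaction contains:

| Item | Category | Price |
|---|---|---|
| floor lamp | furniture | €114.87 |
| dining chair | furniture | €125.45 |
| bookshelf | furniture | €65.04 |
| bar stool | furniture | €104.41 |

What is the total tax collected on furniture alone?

Floor lamp €114.87: furniture, €75.00 or more → 7.75% → €8.90
Dining chair €125.45: furniture, €75.00 or more → 7.75% → €9.72
Bookshelf €65.04: furniture, under €75.00 → 0% → €0.00
Bar stool €104.41: furniture, €75.00 or more → 7.75% → €8.09
Tax on furniture = €8.90 + €9.72 + €0.00 + €8.09 = €26.71

€26.71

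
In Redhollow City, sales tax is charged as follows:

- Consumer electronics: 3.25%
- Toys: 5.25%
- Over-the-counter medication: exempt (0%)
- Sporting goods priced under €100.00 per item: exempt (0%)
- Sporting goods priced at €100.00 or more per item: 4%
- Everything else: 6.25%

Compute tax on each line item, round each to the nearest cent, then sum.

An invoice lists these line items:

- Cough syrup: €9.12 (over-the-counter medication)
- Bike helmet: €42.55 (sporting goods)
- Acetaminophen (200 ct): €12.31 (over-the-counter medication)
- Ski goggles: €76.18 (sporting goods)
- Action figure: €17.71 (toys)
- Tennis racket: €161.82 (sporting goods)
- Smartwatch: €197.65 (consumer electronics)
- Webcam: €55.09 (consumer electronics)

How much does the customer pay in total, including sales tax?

Cough syrup €9.12: over-the-counter medication → 0% → €0.00
Bike helmet €42.55: sporting goods, under €100.00 → 0% → €0.00
Acetaminophen (200 ct) €12.31: over-the-counter medication → 0% → €0.00
Ski goggles €76.18: sporting goods, under €100.00 → 0% → €0.00
Action figure €17.71: toys → 5.25% → €0.93
Tennis racket €161.82: sporting goods, €100.00 or more → 4% → €6.47
Smartwatch €197.65: consumer electronics → 3.25% → €6.42
Webcam €55.09: consumer electronics → 3.25% → €1.79
Subtotal = €572.43; tax = €15.61; total due = €588.04

€588.04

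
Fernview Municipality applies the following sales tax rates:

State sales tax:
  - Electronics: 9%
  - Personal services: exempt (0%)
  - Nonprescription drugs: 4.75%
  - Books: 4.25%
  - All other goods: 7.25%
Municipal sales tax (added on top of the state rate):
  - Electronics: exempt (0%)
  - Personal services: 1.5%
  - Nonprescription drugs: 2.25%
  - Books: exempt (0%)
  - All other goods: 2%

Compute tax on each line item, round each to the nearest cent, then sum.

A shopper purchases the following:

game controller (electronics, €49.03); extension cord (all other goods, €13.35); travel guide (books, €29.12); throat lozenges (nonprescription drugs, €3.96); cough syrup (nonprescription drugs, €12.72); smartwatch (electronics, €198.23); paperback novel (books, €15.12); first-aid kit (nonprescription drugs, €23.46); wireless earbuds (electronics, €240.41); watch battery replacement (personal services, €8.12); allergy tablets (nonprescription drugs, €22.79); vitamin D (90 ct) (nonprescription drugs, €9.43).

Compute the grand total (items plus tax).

Game controller €49.03: electronics → 9% + 0% municipal = 9% → €4.41
Extension cord €13.35: all other goods → 7.25% + 2% municipal = 9.25% → €1.23
Travel guide €29.12: books → 4.25% + 0% municipal = 4.25% → €1.24
Throat lozenges €3.96: nonprescription drugs → 4.75% + 2.25% municipal = 7% → €0.28
Cough syrup €12.72: nonprescription drugs → 4.75% + 2.25% municipal = 7% → €0.89
Smartwatch €198.23: electronics → 9% + 0% municipal = 9% → €17.84
Paperback novel €15.12: books → 4.25% + 0% municipal = 4.25% → €0.64
First-aid kit €23.46: nonprescription drugs → 4.75% + 2.25% municipal = 7% → €1.64
Wireless earbuds €240.41: electronics → 9% + 0% municipal = 9% → €21.64
Watch battery replacement €8.12: personal services → 0% + 1.5% municipal = 1.5% → €0.12
Allergy tablets €22.79: nonprescription drugs → 4.75% + 2.25% municipal = 7% → €1.60
Vitamin D (90 ct) €9.43: nonprescription drugs → 4.75% + 2.25% municipal = 7% → €0.66
Subtotal = €625.74; tax = €52.19; total due = €677.93

€677.93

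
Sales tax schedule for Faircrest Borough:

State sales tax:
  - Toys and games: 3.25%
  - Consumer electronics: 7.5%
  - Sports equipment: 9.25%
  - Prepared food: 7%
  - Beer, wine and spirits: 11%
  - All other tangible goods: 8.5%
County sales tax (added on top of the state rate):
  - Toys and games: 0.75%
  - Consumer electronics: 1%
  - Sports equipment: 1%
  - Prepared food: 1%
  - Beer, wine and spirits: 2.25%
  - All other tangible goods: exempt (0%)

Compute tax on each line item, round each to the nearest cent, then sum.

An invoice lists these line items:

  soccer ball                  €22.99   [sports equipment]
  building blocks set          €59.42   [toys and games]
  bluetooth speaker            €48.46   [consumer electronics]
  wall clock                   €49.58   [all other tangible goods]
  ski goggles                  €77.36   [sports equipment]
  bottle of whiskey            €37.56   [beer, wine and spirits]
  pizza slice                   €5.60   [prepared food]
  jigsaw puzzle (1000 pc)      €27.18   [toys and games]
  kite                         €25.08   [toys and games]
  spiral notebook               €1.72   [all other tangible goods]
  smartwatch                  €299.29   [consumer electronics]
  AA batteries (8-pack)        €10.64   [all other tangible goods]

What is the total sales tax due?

Soccer ball €22.99: sports equipment → 9.25% + 1% county = 10.25% → €2.36
Building blocks set €59.42: toys and games → 3.25% + 0.75% county = 4% → €2.38
Bluetooth speaker €48.46: consumer electronics → 7.5% + 1% county = 8.5% → €4.12
Wall clock €49.58: all other tangible goods → 8.5% + 0% county = 8.5% → €4.21
Ski goggles €77.36: sports equipment → 9.25% + 1% county = 10.25% → €7.93
Bottle of whiskey €37.56: beer, wine and spirits → 11% + 2.25% county = 13.25% → €4.98
Pizza slice €5.60: prepared food → 7% + 1% county = 8% → €0.45
Jigsaw puzzle (1000 pc) €27.18: toys and games → 3.25% + 0.75% county = 4% → €1.09
Kite €25.08: toys and games → 3.25% + 0.75% county = 4% → €1.00
Spiral notebook €1.72: all other tangible goods → 8.5% + 0% county = 8.5% → €0.15
Smartwatch €299.29: consumer electronics → 7.5% + 1% county = 8.5% → €25.44
AA batteries (8-pack) €10.64: all other tangible goods → 8.5% + 0% county = 8.5% → €0.90
Total tax = €2.36 + €2.38 + €4.12 + €4.21 + €7.93 + €4.98 + €0.45 + €1.09 + €1.00 + €0.15 + €25.44 + €0.90 = €55.01

€55.01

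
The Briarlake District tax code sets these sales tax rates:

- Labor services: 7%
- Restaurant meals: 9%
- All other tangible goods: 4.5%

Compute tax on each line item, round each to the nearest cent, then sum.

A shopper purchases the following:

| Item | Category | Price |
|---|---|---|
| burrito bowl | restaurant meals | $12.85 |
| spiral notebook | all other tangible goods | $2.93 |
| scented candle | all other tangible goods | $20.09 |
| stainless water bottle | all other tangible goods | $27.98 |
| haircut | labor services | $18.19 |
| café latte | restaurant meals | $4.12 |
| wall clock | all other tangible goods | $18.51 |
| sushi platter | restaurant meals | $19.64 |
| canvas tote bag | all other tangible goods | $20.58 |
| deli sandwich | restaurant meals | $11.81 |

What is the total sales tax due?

$9.68

Burrito bowl $12.85: restaurant meals → 9% → $1.16
Spiral notebook $2.93: all other tangible goods → 4.5% → $0.13
Scented candle $20.09: all other tangible goods → 4.5% → $0.90
Stainless water bottle $27.98: all other tangible goods → 4.5% → $1.26
Haircut $18.19: labor services → 7% → $1.27
Café latte $4.12: restaurant meals → 9% → $0.37
Wall clock $18.51: all other tangible goods → 4.5% → $0.83
Sushi platter $19.64: restaurant meals → 9% → $1.77
Canvas tote bag $20.58: all other tangible goods → 4.5% → $0.93
Deli sandwich $11.81: restaurant meals → 9% → $1.06
Total tax = $1.16 + $0.13 + $0.90 + $1.26 + $1.27 + $0.37 + $0.83 + $1.77 + $0.93 + $1.06 = $9.68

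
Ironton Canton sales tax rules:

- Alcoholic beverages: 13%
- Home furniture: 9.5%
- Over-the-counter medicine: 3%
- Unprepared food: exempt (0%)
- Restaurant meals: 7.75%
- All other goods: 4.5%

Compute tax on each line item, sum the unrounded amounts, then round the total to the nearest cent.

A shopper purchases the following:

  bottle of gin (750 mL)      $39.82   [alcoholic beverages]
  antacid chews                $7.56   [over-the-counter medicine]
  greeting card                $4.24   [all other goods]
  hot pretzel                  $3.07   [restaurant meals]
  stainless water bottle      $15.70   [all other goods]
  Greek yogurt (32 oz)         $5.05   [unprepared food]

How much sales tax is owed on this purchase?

Bottle of gin (750 mL) $39.82: alcoholic beverages → 13% → $5.1766
Antacid chews $7.56: over-the-counter medicine → 3% → $0.2268
Greeting card $4.24: all other goods → 4.5% → $0.1908
Hot pretzel $3.07: restaurant meals → 7.75% → $0.237925
Stainless water bottle $15.70: all other goods → 4.5% → $0.7065
Greek yogurt (32 oz) $5.05: unprepared food → 0% → $0.00
Unrounded tax sum = $6.538625 → $6.54

$6.54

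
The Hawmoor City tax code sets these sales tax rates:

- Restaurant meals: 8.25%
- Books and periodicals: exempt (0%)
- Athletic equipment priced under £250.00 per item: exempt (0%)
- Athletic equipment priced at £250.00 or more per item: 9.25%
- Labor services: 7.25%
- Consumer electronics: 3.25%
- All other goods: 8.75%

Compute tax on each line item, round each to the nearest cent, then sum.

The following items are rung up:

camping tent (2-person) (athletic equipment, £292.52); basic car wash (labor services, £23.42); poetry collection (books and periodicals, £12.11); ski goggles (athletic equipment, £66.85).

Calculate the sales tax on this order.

Camping tent (2-person) £292.52: athletic equipment, £250.00 or more → 9.25% → £27.06
Basic car wash £23.42: labor services → 7.25% → £1.70
Poetry collection £12.11: books and periodicals → 0% → £0.00
Ski goggles £66.85: athletic equipment, under £250.00 → 0% → £0.00
Total tax = £27.06 + £1.70 = £28.76

£28.76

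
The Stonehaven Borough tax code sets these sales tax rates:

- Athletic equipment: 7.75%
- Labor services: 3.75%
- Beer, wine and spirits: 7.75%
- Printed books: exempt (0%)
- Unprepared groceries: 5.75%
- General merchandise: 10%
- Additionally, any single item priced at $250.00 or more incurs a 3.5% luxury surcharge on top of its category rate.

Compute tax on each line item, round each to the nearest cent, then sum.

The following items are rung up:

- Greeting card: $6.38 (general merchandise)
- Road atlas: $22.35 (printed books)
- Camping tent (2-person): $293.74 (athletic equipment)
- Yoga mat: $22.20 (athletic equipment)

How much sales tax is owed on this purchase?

$35.41

Greeting card $6.38: general merchandise → 10% → $0.64
Road atlas $22.35: printed books → 0% → $0.00
Camping tent (2-person) $293.74: athletic equipment → 7.75% + 3.5% surcharge = 11.25% → $33.05
Yoga mat $22.20: athletic equipment → 7.75% → $1.72
Total tax = $0.64 + $33.05 + $1.72 = $35.41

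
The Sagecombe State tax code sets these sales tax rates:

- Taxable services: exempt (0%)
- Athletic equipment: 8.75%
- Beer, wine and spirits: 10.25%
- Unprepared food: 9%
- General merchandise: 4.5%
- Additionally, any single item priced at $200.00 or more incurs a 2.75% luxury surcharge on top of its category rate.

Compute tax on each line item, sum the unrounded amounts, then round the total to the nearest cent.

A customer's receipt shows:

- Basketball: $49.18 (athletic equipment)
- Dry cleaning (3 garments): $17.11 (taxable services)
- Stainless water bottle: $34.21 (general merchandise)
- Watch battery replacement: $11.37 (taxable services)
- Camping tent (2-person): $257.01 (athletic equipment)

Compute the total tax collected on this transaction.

$35.40

Basketball $49.18: athletic equipment → 8.75% → $4.30325
Dry cleaning (3 garments) $17.11: taxable services → 0% → $0.00
Stainless water bottle $34.21: general merchandise → 4.5% → $1.53945
Watch battery replacement $11.37: taxable services → 0% → $0.00
Camping tent (2-person) $257.01: athletic equipment → 8.75% + 2.75% surcharge = 11.5% → $29.55615
Unrounded tax sum = $35.39885 → $35.40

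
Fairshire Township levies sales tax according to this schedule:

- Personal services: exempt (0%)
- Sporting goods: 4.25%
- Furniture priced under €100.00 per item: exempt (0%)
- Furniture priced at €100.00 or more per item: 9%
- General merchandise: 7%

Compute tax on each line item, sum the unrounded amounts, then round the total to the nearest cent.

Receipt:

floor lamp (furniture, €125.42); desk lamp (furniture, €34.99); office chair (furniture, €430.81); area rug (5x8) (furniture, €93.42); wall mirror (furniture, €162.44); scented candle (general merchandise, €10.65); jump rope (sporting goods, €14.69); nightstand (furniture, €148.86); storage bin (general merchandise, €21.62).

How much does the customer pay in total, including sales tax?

Floor lamp €125.42: furniture, €100.00 or more → 9% → €11.2878
Desk lamp €34.99: furniture, under €100.00 → 0% → €0.00
Office chair €430.81: furniture, €100.00 or more → 9% → €38.7729
Area rug (5x8) €93.42: furniture, under €100.00 → 0% → €0.00
Wall mirror €162.44: furniture, €100.00 or more → 9% → €14.6196
Scented candle €10.65: general merchandise → 7% → €0.7455
Jump rope €14.69: sporting goods → 4.25% → €0.624325
Nightstand €148.86: furniture, €100.00 or more → 9% → €13.3974
Storage bin €21.62: general merchandise → 7% → €1.5134
Subtotal = €1042.90; unrounded tax = €80.960925 → €80.96; total due = €1123.86

€1123.86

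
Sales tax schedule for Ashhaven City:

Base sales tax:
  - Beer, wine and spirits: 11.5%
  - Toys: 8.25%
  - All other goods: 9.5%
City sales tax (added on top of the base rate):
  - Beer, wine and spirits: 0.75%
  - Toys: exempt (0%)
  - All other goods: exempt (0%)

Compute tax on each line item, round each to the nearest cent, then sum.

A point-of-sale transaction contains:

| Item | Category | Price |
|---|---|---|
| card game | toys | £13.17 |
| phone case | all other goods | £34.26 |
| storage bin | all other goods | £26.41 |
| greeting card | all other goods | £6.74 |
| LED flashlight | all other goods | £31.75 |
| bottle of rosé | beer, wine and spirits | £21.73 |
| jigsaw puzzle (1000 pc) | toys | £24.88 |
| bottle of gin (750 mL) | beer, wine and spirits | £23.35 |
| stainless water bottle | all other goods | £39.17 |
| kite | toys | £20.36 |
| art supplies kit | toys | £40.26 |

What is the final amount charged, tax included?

Card game £13.17: toys → 8.25% + 0% city = 8.25% → £1.09
Phone case £34.26: all other goods → 9.5% + 0% city = 9.5% → £3.25
Storage bin £26.41: all other goods → 9.5% + 0% city = 9.5% → £2.51
Greeting card £6.74: all other goods → 9.5% + 0% city = 9.5% → £0.64
LED flashlight £31.75: all other goods → 9.5% + 0% city = 9.5% → £3.02
Bottle of rosé £21.73: beer, wine and spirits → 11.5% + 0.75% city = 12.25% → £2.66
Jigsaw puzzle (1000 pc) £24.88: toys → 8.25% + 0% city = 8.25% → £2.05
Bottle of gin (750 mL) £23.35: beer, wine and spirits → 11.5% + 0.75% city = 12.25% → £2.86
Stainless water bottle £39.17: all other goods → 9.5% + 0% city = 9.5% → £3.72
Kite £20.36: toys → 8.25% + 0% city = 8.25% → £1.68
Art supplies kit £40.26: toys → 8.25% + 0% city = 8.25% → £3.32
Subtotal = £282.08; tax = £26.80; total due = £308.88

£308.88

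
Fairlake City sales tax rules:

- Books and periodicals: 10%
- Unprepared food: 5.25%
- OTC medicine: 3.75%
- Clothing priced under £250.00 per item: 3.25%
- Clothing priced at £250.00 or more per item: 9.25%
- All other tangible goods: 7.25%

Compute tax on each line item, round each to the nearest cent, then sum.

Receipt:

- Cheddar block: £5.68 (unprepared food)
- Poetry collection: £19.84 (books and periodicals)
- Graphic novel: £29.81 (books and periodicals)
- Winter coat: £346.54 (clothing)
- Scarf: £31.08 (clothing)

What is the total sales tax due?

£38.32

Cheddar block £5.68: unprepared food → 5.25% → £0.30
Poetry collection £19.84: books and periodicals → 10% → £1.98
Graphic novel £29.81: books and periodicals → 10% → £2.98
Winter coat £346.54: clothing, £250.00 or more → 9.25% → £32.05
Scarf £31.08: clothing, under £250.00 → 3.25% → £1.01
Total tax = £0.30 + £1.98 + £2.98 + £32.05 + £1.01 = £38.32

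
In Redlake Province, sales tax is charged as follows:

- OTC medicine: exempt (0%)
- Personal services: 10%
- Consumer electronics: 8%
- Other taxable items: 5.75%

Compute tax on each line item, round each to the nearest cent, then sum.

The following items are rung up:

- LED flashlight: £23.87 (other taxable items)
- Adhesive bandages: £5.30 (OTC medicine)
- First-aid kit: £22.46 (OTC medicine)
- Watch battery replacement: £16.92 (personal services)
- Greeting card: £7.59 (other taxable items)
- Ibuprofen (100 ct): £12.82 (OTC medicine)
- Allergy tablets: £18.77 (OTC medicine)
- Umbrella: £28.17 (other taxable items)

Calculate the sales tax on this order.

LED flashlight £23.87: other taxable items → 5.75% → £1.37
Adhesive bandages £5.30: OTC medicine → 0% → £0.00
First-aid kit £22.46: OTC medicine → 0% → £0.00
Watch battery replacement £16.92: personal services → 10% → £1.69
Greeting card £7.59: other taxable items → 5.75% → £0.44
Ibuprofen (100 ct) £12.82: OTC medicine → 0% → £0.00
Allergy tablets £18.77: OTC medicine → 0% → £0.00
Umbrella £28.17: other taxable items → 5.75% → £1.62
Total tax = £1.37 + £1.69 + £0.44 + £1.62 = £5.12

£5.12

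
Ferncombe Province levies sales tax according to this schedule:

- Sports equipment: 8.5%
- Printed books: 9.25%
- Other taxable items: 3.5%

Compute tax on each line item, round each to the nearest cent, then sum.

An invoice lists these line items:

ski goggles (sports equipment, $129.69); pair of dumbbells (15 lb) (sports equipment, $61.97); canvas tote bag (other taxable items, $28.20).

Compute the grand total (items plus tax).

Ski goggles $129.69: sports equipment → 8.5% → $11.02
Pair of dumbbells (15 lb) $61.97: sports equipment → 8.5% → $5.27
Canvas tote bag $28.20: other taxable items → 3.5% → $0.99
Subtotal = $219.86; tax = $17.28; total due = $237.14

$237.14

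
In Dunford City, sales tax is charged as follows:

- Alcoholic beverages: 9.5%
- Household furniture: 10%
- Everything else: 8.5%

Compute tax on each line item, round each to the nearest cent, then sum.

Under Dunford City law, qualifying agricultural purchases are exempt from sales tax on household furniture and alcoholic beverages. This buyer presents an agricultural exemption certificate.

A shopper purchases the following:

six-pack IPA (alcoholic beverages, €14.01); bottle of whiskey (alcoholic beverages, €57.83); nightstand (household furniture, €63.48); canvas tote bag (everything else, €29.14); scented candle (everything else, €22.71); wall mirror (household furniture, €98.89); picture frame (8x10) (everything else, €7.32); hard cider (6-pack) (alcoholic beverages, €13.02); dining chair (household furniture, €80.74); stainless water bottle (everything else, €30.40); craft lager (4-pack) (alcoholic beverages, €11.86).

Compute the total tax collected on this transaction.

€7.61

Six-pack IPA €14.01: alcoholic beverages, buyer-exempt → 0% → €0.00
Bottle of whiskey €57.83: alcoholic beverages, buyer-exempt → 0% → €0.00
Nightstand €63.48: household furniture, buyer-exempt → 0% → €0.00
Canvas tote bag €29.14: everything else → 8.5% → €2.48
Scented candle €22.71: everything else → 8.5% → €1.93
Wall mirror €98.89: household furniture, buyer-exempt → 0% → €0.00
Picture frame (8x10) €7.32: everything else → 8.5% → €0.62
Hard cider (6-pack) €13.02: alcoholic beverages, buyer-exempt → 0% → €0.00
Dining chair €80.74: household furniture, buyer-exempt → 0% → €0.00
Stainless water bottle €30.40: everything else → 8.5% → €2.58
Craft lager (4-pack) €11.86: alcoholic beverages, buyer-exempt → 0% → €0.00
Total tax = €2.48 + €1.93 + €0.62 + €2.58 = €7.61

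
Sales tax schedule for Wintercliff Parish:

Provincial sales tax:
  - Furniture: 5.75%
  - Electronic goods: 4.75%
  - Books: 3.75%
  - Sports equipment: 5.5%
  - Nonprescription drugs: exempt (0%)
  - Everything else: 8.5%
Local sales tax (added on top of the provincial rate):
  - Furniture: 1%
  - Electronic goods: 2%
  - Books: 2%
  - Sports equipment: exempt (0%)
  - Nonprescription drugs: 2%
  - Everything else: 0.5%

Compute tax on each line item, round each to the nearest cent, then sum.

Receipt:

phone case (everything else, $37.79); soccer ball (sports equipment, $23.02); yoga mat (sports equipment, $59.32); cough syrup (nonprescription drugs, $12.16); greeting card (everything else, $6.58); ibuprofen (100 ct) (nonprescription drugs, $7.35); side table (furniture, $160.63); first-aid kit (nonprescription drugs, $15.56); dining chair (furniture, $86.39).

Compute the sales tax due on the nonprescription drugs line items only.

Cough syrup $12.16: nonprescription drugs → 0% + 2% local = 2% → $0.24
Ibuprofen (100 ct) $7.35: nonprescription drugs → 0% + 2% local = 2% → $0.15
First-aid kit $15.56: nonprescription drugs → 0% + 2% local = 2% → $0.31
Tax on nonprescription drugs = $0.24 + $0.15 + $0.31 = $0.70

$0.70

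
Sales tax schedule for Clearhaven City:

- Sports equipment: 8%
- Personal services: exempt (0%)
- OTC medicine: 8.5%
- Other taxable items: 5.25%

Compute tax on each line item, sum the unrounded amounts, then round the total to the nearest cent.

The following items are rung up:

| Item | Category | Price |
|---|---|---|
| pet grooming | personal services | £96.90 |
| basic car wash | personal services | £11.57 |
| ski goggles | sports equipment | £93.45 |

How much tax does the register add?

Pet grooming £96.90: personal services → 0% → £0.00
Basic car wash £11.57: personal services → 0% → £0.00
Ski goggles £93.45: sports equipment → 8% → £7.476
Unrounded tax sum = £7.476 → £7.48

£7.48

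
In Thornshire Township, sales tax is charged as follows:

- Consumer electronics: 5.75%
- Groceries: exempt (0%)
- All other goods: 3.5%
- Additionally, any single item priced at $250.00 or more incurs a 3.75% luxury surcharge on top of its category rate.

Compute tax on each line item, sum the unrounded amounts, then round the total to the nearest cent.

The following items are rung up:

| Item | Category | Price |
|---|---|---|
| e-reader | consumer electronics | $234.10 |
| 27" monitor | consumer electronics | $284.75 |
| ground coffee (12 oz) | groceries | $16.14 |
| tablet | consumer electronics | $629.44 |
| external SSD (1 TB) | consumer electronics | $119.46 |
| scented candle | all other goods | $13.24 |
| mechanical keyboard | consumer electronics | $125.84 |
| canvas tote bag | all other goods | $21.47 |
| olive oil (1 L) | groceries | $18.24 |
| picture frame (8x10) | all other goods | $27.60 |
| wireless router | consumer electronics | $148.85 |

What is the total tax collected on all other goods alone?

Scented candle $13.24: all other goods → 3.5% → $0.4634
Canvas tote bag $21.47: all other goods → 3.5% → $0.75145
Picture frame (8x10) $27.60: all other goods → 3.5% → $0.966
Tax on all other goods: unrounded sum = $2.18085 → $2.18

$2.18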